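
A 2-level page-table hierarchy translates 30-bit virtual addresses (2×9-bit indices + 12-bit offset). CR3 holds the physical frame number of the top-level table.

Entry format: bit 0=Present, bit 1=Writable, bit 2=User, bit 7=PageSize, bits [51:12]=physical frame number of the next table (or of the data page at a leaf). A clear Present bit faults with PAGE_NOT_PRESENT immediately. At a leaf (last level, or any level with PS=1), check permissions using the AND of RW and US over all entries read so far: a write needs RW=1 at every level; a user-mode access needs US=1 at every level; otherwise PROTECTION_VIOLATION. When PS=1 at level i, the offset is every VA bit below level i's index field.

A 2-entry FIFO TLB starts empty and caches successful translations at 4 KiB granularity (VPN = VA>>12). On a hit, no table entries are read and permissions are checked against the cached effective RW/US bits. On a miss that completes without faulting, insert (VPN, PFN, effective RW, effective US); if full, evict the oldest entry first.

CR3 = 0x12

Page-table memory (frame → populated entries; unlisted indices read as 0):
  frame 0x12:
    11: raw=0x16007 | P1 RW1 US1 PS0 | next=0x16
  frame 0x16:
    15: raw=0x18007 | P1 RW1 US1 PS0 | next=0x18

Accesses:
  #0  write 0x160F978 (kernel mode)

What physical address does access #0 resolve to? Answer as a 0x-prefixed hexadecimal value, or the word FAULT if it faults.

Walk each access:
#0 VA=0x160F978 (w,kernel):
  [0] read 0x12 idx=11: raw=0x16007 flags P=1 W=1 U=1 S=0
  [1] read 0x16 idx=15: raw=0x18007 flags P=1 W=1 U=1 S=0
  ⇒ phys 0x18978  [2 reads]

Access #0 PA: 0x18978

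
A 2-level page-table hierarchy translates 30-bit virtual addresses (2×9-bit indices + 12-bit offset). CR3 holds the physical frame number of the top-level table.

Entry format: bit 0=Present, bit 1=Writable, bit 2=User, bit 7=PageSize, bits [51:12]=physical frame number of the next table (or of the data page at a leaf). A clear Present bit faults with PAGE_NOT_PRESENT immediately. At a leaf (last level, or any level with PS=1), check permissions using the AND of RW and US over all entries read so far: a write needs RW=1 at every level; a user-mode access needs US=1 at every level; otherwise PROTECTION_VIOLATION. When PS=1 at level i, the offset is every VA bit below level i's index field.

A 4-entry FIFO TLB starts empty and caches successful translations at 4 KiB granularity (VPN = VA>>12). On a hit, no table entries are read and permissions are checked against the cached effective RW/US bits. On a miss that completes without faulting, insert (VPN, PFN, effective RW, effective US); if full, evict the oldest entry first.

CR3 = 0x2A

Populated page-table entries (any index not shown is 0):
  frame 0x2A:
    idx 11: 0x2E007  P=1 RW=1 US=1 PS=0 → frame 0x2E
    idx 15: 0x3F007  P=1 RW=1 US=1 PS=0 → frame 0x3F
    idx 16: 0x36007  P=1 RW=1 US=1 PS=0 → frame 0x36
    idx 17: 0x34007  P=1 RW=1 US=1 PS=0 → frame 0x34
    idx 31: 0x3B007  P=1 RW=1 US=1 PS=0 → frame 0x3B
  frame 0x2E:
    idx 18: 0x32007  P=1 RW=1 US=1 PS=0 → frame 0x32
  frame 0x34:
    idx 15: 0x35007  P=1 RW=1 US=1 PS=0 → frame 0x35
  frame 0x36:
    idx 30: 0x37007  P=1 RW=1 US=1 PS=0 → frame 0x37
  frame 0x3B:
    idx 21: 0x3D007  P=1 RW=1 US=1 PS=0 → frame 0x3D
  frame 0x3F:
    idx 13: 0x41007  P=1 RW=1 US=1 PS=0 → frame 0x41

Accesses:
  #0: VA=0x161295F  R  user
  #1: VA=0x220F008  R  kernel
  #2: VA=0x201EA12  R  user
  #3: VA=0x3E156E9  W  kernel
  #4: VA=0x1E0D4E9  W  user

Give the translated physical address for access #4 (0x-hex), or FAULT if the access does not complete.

Trace:
#0 VA=0x161295F (r,user):
  [0] read 0x2A idx=11: raw=0x2E007 flags P=1 W=1 U=1 S=0
  [1] read 0x2E idx=18: raw=0x32007 flags P=1 W=1 U=1 S=0
  ⇒ phys 0x3295F  [2 reads]
#1 VA=0x220F008 (r,kernel):
  [0] read 0x2A idx=17: raw=0x34007 flags P=1 W=1 U=1 S=0
  [1] read 0x34 idx=15: raw=0x35007 flags P=1 W=1 U=1 S=0
  ⇒ phys 0x35008  [2 reads]
#2 VA=0x201EA12 (r,user):
  [0] read 0x2A idx=16: raw=0x36007 flags P=1 W=1 U=1 S=0
  [1] read 0x36 idx=30: raw=0x37007 flags P=1 W=1 U=1 S=0
  ⇒ phys 0x37A12  [2 reads]
#3 VA=0x3E156E9 (w,kernel):
  [0] read 0x2A idx=31: raw=0x3B007 flags P=1 W=1 U=1 S=0
  [1] read 0x3B idx=21: raw=0x3D007 flags P=1 W=1 U=1 S=0
  ⇒ phys 0x3D6E9  [2 reads]
#4 VA=0x1E0D4E9 (w,user):
  [0] read 0x2A idx=15: raw=0x3F007 flags P=1 W=1 U=1 S=0
  [1] read 0x3F idx=13: raw=0x41007 flags P=1 W=1 U=1 S=0
  ⇒ phys 0x414E9  [2 reads]

Access #4 PA: 0x414E9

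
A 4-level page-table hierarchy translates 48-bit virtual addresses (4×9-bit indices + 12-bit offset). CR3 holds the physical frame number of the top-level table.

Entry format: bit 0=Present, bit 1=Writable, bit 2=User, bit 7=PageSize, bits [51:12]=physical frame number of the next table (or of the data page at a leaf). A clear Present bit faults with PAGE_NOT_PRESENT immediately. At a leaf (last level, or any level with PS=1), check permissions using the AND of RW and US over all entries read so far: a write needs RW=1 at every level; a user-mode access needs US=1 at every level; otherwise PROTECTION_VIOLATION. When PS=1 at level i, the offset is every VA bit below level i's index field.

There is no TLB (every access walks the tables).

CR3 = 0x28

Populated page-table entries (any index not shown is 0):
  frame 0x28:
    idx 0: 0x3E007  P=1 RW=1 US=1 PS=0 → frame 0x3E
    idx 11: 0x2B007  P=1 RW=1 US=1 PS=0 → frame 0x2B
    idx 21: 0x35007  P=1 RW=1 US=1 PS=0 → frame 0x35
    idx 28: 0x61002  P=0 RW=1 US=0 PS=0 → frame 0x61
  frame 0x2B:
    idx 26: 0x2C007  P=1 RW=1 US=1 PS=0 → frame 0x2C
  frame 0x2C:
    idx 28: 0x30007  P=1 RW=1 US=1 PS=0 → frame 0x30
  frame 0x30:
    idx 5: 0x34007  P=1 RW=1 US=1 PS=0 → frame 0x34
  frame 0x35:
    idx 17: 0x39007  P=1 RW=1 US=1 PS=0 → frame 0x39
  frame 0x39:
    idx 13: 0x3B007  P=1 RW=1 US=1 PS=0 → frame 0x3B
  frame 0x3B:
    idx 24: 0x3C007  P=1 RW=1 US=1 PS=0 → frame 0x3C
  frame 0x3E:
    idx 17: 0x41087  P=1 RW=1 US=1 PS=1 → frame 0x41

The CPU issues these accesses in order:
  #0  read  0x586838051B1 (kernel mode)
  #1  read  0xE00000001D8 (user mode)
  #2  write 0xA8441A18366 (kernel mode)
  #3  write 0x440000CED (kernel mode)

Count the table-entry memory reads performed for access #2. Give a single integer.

Per-access translation:
#0 VA=0x586838051B1 (r,kernel):
  L0 @0x28[11] → 0x2B007  P=1,RW=1,US=1,PS=0
  L1 @0x2B[26] → 0x2C007  P=1,RW=1,US=1,PS=0
  L2 @0x2C[28] → 0x30007  P=1,RW=1,US=1,PS=0
  L3 @0x30[5] → 0x34007  P=1,RW=1,US=1,PS=0
  → PA=0x341B1  (4 entries read)
#1 VA=0xE00000001D8 (r,user):
  L0 @0x28[28] → 0x61002  P=0,RW=1,US=0,PS=0
  → PAGE_NOT_PRESENT  (1 entries read)
#2 VA=0xA8441A18366 (w,kernel):
  L0 @0x28[21] → 0x35007  P=1,RW=1,US=1,PS=0
  L1 @0x35[17] → 0x39007  P=1,RW=1,US=1,PS=0
  L2 @0x39[13] → 0x3B007  P=1,RW=1,US=1,PS=0
  L3 @0x3B[24] → 0x3C007  P=1,RW=1,US=1,PS=0
  → PA=0x3C366  (4 entries read)
#3 VA=0x440000CED (w,kernel):
  L0 @0x28[0] → 0x3E007  P=1,RW=1,US=1,PS=0
  L1 @0x3E[17] → 0x41087  P=1,RW=1,US=1,PS=1
  → PA=0x41CED (huge @L1)  (2 entries read)

Entries read for #2: 4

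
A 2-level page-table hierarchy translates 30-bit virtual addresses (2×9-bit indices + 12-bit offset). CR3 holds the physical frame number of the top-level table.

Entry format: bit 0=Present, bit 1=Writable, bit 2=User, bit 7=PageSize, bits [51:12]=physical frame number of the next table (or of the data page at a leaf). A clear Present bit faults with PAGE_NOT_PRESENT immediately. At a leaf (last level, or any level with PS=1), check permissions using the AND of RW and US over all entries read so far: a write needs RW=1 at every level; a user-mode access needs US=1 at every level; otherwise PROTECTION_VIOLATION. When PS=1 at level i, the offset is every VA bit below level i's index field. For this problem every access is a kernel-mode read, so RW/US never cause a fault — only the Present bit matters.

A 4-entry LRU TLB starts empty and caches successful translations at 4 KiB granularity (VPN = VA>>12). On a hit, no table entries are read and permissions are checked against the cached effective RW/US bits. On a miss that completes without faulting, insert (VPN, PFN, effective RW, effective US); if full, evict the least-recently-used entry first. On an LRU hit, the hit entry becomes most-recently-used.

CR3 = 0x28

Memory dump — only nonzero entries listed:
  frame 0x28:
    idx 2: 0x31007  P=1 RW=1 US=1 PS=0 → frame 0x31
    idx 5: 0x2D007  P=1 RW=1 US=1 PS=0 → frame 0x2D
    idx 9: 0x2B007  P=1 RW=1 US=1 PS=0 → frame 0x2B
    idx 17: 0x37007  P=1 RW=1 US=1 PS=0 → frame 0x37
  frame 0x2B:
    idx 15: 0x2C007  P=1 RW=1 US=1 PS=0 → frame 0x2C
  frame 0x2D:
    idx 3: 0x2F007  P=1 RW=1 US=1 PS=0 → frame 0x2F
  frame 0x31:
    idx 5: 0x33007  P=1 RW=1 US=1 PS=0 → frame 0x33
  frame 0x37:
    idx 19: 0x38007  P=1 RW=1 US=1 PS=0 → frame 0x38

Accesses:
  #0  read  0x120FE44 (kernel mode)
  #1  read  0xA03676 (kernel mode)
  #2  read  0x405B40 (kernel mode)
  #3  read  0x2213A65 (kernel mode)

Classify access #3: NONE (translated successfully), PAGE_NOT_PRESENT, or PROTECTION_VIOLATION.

Walk each access:
#0 VA=0x120FE44 (r,kernel):
  L0: frame=0x28 idx=9 entry=0x2B007 [P=1 RW=1 US=1 PS=0]
  L1: frame=0x2B idx=15 entry=0x2C007 [P=1 RW=1 US=1 PS=0]
  → PA=0x2CE44  (2 entries read)
#1 VA=0xA03676 (r,kernel):
  L0: frame=0x28 idx=5 entry=0x2D007 [P=1 RW=1 US=1 PS=0]
  L1: frame=0x2D idx=3 entry=0x2F007 [P=1 RW=1 US=1 PS=0]
  → PA=0x2F676  (2 entries read)
#2 VA=0x405B40 (r,kernel):
  L0: frame=0x28 idx=2 entry=0x31007 [P=1 RW=1 US=1 PS=0]
  L1: frame=0x31 idx=5 entry=0x33007 [P=1 RW=1 US=1 PS=0]
  → PA=0x33B40  (2 entries read)
#3 VA=0x2213A65 (r,kernel):
  L0: frame=0x28 idx=17 entry=0x37007 [P=1 RW=1 US=1 PS=0]
  L1: frame=0x37 idx=19 entry=0x38007 [P=1 RW=1 US=1 PS=0]
  → PA=0x38A65  (2 entries read)

Access #3 fault: NONE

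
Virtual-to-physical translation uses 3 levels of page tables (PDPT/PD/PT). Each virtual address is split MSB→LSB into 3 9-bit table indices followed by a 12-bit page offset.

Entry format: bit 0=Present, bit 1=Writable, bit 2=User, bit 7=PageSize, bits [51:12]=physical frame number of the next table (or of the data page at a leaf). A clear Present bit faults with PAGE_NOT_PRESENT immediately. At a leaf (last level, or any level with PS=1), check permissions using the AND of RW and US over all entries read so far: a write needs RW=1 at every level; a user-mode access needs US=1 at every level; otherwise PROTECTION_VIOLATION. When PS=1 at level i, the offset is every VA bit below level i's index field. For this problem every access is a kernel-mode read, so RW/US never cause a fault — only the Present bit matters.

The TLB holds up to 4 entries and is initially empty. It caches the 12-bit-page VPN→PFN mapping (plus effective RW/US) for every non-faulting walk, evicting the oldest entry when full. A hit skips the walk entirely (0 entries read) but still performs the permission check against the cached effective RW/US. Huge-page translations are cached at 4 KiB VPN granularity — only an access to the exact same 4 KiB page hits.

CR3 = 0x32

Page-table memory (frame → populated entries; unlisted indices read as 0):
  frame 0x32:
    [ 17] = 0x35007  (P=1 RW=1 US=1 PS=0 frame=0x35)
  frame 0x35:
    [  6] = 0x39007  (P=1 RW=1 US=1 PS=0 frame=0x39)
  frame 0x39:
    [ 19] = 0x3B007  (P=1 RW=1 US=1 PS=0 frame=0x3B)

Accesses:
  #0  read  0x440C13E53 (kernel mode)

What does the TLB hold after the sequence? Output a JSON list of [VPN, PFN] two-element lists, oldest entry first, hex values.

Per-access translation:
#0 VA=0x440C13E53 (r,kernel):
  L0 @0x32[17] → 0x35007  P=1,RW=1,US=1,PS=0
  L1 @0x35[6] → 0x39007  P=1,RW=1,US=1,PS=0
  L2 @0x39[19] → 0x3B007  P=1,RW=1,US=1,PS=0
  → PA=0x3BE53  (3 entries read)

TLB: [["0x440C13", "0x3B"]]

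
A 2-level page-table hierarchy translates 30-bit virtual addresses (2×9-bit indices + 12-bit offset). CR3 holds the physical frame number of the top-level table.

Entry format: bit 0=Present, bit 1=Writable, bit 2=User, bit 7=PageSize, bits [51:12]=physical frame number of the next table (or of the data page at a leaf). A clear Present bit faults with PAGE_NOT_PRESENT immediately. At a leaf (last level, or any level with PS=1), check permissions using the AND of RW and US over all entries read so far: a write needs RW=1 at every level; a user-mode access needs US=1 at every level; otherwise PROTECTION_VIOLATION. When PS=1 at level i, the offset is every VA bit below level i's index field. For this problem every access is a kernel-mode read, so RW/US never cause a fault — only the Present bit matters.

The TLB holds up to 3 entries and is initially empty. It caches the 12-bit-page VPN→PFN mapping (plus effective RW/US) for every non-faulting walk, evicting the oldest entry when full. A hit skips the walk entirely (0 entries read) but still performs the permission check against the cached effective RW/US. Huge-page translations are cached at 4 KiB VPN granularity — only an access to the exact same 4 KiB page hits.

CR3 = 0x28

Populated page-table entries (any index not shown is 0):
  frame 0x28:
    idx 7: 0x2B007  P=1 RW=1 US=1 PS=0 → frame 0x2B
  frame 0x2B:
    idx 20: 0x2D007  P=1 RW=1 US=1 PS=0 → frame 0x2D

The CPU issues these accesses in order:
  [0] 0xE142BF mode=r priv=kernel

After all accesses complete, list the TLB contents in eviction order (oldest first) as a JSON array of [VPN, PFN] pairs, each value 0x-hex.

Trace:
#0 VA=0xE142BF (r,kernel):
  lvl0: tbl 0x28, slot 7 ⇒ 0x2B007 (P1/RW1/US1/PS0)
  lvl1: tbl 0x2B, slot 20 ⇒ 0x2D007 (P1/RW1/US1/PS0)
  → PA=0x2D2BF  (2 entries read)

TLB: [["0xE14", "0x2D"]]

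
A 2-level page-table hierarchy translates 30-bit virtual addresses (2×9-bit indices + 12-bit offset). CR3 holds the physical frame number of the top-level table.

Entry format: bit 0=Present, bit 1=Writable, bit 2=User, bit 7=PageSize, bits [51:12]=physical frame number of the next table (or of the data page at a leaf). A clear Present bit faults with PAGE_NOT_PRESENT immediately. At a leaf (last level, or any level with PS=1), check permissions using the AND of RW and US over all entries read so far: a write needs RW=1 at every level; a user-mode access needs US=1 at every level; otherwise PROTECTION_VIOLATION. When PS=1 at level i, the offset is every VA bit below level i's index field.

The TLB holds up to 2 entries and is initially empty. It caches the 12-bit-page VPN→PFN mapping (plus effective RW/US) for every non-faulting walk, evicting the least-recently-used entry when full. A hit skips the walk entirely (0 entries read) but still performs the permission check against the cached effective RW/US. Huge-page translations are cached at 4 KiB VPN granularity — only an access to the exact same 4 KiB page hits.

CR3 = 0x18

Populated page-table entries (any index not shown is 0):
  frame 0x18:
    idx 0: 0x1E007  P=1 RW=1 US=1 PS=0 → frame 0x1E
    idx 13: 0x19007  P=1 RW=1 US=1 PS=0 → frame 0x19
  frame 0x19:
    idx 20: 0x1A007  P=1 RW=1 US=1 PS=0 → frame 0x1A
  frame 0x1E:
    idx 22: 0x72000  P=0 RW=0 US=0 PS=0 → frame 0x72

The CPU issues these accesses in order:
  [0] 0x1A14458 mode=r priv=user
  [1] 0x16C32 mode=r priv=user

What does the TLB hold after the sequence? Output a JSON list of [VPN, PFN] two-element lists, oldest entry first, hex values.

Walk each access:
#0 VA=0x1A14458 (r,user):
  [0] read 0x18 idx=13: raw=0x19007 flags P=1 W=1 U=1 S=0
  [1] read 0x19 idx=20: raw=0x1A007 flags P=1 W=1 U=1 S=0
  → PA=0x1A458  (2 entries read)
#1 VA=0x16C32 (r,user):
  [0] read 0x18 idx=0: raw=0x1E007 flags P=1 W=1 U=1 S=0
  [1] read 0x1E idx=22: raw=0x72000 flags P=0 W=0 U=0 S=0
  → PAGE_NOT_PRESENT  (2 entries read)

TLB: [["0x1A14", "0x1A"]]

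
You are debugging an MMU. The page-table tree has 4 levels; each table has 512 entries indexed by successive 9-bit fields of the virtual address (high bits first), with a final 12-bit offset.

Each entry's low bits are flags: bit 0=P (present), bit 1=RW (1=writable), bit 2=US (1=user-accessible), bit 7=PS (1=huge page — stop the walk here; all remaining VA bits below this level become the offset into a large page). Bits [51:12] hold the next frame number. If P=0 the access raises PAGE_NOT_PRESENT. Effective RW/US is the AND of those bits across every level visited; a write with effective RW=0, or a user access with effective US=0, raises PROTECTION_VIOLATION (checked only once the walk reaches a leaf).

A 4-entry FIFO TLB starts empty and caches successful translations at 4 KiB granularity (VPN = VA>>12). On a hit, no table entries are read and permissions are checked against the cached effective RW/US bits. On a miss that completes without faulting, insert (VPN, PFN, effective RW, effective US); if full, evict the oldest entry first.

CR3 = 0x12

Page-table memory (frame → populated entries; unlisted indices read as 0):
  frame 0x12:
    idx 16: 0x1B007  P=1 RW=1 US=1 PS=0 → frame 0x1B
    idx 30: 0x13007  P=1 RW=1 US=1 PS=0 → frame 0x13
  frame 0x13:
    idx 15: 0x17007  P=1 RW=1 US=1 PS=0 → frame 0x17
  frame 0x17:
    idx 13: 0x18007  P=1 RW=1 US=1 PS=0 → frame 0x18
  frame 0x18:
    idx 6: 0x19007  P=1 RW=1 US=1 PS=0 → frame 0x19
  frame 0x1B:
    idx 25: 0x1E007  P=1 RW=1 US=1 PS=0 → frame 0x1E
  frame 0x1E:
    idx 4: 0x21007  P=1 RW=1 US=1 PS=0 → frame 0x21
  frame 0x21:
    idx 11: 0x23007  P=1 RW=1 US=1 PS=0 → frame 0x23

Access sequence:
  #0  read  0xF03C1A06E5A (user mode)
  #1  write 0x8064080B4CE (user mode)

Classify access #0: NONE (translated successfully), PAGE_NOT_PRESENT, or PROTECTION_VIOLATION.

Trace:
#0 VA=0xF03C1A06E5A (r,user):
  L0: frame=0x12 idx=30 entry=0x13007 [P=1 RW=1 US=1 PS=0]
  L1: frame=0x13 idx=15 entry=0x17007 [P=1 RW=1 US=1 PS=0]
  L2: frame=0x17 idx=13 entry=0x18007 [P=1 RW=1 US=1 PS=0]
  L3: frame=0x18 idx=6 entry=0x19007 [P=1 RW=1 US=1 PS=0]
  → PA=0x19E5A  (4 entries read)
#1 VA=0x8064080B4CE (w,user):
  L0: frame=0x12 idx=16 entry=0x1B007 [P=1 RW=1 US=1 PS=0]
  L1: frame=0x1B idx=25 entry=0x1E007 [P=1 RW=1 US=1 PS=0]
  L2: frame=0x1E idx=4 entry=0x21007 [P=1 RW=1 US=1 PS=0]
  L3: frame=0x21 idx=11 entry=0x23007 [P=1 RW=1 US=1 PS=0]
  → PA=0x234CE  (4 entries read)

Access #0 fault: NONE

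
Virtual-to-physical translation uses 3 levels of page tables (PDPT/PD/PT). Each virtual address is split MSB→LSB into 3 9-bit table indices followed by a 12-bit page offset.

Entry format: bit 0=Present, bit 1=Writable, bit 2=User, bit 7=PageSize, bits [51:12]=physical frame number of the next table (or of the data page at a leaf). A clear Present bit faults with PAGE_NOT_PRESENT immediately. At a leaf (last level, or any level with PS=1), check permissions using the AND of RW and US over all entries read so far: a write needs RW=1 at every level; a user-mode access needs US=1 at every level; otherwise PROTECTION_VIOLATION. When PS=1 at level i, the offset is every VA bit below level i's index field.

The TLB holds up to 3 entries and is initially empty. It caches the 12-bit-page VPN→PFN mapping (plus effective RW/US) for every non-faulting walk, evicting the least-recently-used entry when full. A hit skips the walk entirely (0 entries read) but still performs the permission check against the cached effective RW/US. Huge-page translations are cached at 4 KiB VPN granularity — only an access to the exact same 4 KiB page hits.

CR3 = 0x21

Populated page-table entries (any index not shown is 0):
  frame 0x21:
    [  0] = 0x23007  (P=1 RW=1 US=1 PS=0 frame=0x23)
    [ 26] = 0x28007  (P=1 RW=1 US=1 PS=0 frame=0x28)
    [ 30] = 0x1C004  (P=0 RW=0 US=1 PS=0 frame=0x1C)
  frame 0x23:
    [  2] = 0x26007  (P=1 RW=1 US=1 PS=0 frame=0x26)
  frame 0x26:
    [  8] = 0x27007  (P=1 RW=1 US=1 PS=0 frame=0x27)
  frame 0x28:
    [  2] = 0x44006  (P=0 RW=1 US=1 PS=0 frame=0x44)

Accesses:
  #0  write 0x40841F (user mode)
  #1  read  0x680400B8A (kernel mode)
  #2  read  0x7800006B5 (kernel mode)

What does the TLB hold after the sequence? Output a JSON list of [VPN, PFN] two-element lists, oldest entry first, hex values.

Trace:
#0 VA=0x40841F (w,user):
  [0] read 0x21 idx=0: raw=0x23007 flags P=1 W=1 U=1 S=0
  [1] read 0x23 idx=2: raw=0x26007 flags P=1 W=1 U=1 S=0
  [2] read 0x26 idx=8: raw=0x27007 flags P=1 W=1 U=1 S=0
  ✓ 0x2741F  — 3 lookups
#1 VA=0x680400B8A (r,kernel):
  [0] read 0x21 idx=26: raw=0x28007 flags P=1 W=1 U=1 S=0
  [1] read 0x28 idx=2: raw=0x44006 flags P=0 W=1 U=1 S=0
  ✗ PAGE_NOT_PRESENT  [2 reads]
#2 VA=0x7800006B5 (r,kernel):
  [0] read 0x21 idx=30: raw=0x1C004 flags P=0 W=0 U=1 S=0
  ✗ PAGE_NOT_PRESENT  [1 reads]

TLB: [["0x408", "0x27"]]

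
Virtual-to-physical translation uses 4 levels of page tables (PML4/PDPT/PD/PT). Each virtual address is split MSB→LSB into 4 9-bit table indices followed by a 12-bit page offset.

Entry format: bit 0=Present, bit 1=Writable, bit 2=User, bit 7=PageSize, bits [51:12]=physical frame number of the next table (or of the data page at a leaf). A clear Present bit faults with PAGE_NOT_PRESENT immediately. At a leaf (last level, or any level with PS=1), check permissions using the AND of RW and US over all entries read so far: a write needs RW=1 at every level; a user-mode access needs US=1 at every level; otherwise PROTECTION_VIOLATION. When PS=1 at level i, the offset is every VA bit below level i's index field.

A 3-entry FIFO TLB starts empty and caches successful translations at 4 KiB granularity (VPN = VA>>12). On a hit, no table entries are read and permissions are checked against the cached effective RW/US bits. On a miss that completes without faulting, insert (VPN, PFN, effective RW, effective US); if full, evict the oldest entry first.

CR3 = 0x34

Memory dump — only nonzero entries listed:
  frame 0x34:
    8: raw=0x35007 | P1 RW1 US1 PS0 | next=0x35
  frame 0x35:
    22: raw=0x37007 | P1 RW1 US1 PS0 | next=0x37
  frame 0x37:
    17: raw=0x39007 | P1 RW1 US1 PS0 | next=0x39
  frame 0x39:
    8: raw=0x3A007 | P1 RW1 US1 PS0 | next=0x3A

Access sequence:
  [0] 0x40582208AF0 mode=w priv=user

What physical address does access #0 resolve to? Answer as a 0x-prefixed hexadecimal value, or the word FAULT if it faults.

Trace:
#0 VA=0x40582208AF0 (w,user):
  lvl0: tbl 0x34, slot 8 ⇒ 0x35007 (P1/RW1/US1/PS0)
  lvl1: tbl 0x35, slot 22 ⇒ 0x37007 (P1/RW1/US1/PS0)
  lvl2: tbl 0x37, slot 17 ⇒ 0x39007 (P1/RW1/US1/PS0)
  lvl3: tbl 0x39, slot 8 ⇒ 0x3A007 (P1/RW1/US1/PS0)
  ⇒ phys 0x3AAF0  [4 reads]

Access #0 PA: 0x3AAF0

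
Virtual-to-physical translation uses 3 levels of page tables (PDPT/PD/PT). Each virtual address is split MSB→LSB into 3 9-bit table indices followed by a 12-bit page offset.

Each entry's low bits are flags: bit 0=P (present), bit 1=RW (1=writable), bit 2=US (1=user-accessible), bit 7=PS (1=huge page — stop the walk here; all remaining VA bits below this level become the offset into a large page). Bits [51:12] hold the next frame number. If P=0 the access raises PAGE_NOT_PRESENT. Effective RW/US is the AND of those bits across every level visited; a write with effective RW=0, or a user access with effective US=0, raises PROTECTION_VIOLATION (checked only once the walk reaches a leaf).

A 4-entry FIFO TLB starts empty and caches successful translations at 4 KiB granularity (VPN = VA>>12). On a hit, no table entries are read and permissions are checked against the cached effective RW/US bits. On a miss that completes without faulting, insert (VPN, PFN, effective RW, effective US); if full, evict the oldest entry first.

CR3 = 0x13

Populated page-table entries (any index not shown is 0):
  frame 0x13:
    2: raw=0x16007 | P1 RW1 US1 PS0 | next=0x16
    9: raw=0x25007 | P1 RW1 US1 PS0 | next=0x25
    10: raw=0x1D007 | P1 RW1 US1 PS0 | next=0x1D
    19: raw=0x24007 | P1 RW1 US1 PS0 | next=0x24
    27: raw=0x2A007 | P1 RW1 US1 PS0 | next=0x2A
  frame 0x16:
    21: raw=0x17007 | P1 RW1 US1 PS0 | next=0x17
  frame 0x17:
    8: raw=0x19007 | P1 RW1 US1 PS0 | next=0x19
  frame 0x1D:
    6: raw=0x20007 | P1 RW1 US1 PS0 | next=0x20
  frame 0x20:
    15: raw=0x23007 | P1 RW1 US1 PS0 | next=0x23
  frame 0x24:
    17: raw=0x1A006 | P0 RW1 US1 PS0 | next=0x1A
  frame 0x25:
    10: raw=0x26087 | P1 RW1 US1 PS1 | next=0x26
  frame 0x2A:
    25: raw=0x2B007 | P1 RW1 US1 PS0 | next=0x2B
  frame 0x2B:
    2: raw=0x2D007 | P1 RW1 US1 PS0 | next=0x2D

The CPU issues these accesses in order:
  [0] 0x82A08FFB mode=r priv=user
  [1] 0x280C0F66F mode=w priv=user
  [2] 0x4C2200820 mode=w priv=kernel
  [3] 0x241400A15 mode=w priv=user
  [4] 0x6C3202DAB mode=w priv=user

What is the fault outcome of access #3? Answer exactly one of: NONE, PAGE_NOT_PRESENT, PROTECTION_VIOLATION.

Per-access translation:
#0 VA=0x82A08FFB (r,user):
  L0: frame=0x13 idx=2 entry=0x16007 [P=1 RW=1 US=1 PS=0]
  L1: frame=0x16 idx=21 entry=0x17007 [P=1 RW=1 US=1 PS=0]
  L2: frame=0x17 idx=8 entry=0x19007 [P=1 RW=1 US=1 PS=0]
  → PA=0x19FFB  (3 entries read)
#1 VA=0x280C0F66F (w,user):
  L0: frame=0x13 idx=10 entry=0x1D007 [P=1 RW=1 US=1 PS=0]
  L1: frame=0x1D idx=6 entry=0x20007 [P=1 RW=1 US=1 PS=0]
  L2: frame=0x20 idx=15 entry=0x23007 [P=1 RW=1 US=1 PS=0]
  → PA=0x2366F  (3 entries read)
#2 VA=0x4C2200820 (w,kernel):
  L0: frame=0x13 idx=19 entry=0x24007 [P=1 RW=1 US=1 PS=0]
  L1: frame=0x24 idx=17 entry=0x1A006 [P=0 RW=1 US=1 PS=0]
  ⇒ fault: PAGE_NOT_PRESENT  — 2 lookups
#3 VA=0x241400A15 (w,user):
  L0: frame=0x13 idx=9 entry=0x25007 [P=1 RW=1 US=1 PS=0]
  L1: frame=0x25 idx=10 entry=0x26087 [P=1 RW=1 US=1 PS=1]
  → PA=0x26A15 (huge @L1)  (2 entries read)
#4 VA=0x6C3202DAB (w,user):
  L0: frame=0x13 idx=27 entry=0x2A007 [P=1 RW=1 US=1 PS=0]
  L1: frame=0x2A idx=25 entry=0x2B007 [P=1 RW=1 US=1 PS=0]
  L2: frame=0x2B idx=2 entry=0x2D007 [P=1 RW=1 US=1 PS=0]
  → PA=0x2DDAB  (3 entries read)

Access #3 fault: NONE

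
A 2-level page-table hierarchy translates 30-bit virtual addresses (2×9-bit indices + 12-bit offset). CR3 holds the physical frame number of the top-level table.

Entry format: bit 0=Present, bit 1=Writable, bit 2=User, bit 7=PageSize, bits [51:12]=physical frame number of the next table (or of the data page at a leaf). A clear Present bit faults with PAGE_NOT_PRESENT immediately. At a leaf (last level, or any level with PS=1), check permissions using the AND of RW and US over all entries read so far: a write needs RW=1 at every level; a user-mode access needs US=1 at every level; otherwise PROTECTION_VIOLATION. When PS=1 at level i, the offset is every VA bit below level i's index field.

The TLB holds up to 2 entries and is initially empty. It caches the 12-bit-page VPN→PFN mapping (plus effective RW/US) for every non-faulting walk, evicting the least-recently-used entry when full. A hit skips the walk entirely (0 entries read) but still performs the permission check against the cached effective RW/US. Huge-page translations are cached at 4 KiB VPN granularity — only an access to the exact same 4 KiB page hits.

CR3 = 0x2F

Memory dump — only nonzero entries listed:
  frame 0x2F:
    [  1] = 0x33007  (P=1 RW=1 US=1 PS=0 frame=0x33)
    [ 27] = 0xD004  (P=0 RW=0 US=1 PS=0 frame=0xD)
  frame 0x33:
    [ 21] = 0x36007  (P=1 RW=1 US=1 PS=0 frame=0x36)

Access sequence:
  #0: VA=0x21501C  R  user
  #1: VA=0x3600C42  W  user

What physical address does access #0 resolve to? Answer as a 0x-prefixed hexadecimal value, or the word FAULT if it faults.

Walk each access:
#0 VA=0x21501C (r,user):
  L0 @0x2F[1] → 0x33007  P=1,RW=1,US=1,PS=0
  L1 @0x33[21] → 0x36007  P=1,RW=1,US=1,PS=0
  ✓ 0x3601C  — 2 lookups
#1 VA=0x3600C42 (w,user):
  L0 @0x2F[27] → 0xD004  P=0,RW=0,US=1,PS=0
  ✗ PAGE_NOT_PRESENT  [1 reads]

Access #0 PA: 0x3601C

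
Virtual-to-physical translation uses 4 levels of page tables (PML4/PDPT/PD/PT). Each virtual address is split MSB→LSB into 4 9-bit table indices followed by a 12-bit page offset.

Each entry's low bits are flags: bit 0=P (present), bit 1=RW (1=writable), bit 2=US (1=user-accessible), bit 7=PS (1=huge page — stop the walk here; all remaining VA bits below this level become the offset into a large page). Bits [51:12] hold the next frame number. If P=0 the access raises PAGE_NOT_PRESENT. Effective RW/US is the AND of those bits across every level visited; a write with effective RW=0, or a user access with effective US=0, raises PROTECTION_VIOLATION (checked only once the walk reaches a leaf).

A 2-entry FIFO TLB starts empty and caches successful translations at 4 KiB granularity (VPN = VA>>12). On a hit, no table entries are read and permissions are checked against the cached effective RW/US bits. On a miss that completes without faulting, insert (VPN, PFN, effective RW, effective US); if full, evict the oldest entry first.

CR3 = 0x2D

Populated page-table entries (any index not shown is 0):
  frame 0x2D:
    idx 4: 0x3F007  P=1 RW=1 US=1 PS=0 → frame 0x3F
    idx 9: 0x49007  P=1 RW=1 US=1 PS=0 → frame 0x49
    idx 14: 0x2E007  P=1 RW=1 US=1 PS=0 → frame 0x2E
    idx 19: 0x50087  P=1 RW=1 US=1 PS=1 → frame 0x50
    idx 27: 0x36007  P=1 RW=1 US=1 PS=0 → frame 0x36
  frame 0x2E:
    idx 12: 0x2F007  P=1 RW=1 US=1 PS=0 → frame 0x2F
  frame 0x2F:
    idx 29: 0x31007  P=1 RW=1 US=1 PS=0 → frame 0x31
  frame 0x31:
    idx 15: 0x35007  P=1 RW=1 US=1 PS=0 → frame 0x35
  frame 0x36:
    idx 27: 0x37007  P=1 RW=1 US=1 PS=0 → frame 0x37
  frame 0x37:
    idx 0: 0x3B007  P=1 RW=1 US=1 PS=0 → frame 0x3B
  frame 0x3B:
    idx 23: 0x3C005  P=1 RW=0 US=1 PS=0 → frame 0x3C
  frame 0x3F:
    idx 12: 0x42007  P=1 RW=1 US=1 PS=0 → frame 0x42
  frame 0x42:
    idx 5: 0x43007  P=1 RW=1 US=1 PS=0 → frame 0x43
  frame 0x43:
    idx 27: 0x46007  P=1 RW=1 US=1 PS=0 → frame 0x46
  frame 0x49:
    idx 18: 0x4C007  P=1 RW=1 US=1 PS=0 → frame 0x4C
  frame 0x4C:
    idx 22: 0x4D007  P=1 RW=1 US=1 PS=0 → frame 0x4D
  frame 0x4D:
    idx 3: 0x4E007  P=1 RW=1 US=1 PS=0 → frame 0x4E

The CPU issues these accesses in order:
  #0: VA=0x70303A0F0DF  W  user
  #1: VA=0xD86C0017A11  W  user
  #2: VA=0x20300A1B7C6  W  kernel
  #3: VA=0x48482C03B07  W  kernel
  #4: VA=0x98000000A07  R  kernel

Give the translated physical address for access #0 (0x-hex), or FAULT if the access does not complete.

Walk each access:
#0 VA=0x70303A0F0DF (w,user):
  [0] read 0x2D idx=14: raw=0x2E007 flags P=1 W=1 U=1 S=0
  [1] read 0x2E idx=12: raw=0x2F007 flags P=1 W=1 U=1 S=0
  [2] read 0x2F idx=29: raw=0x31007 flags P=1 W=1 U=1 S=0
  [3] read 0x31 idx=15: raw=0x35007 flags P=1 W=1 U=1 S=0
  ⇒ phys 0x350DF  [4 reads]
#1 VA=0xD86C0017A11 (w,user):
  [0] read 0x2D idx=27: raw=0x36007 flags P=1 W=1 U=1 S=0
  [1] read 0x36 idx=27: raw=0x37007 flags P=1 W=1 U=1 S=0
  [2] read 0x37 idx=0: raw=0x3B007 flags P=1 W=1 U=1 S=0
  [3] read 0x3B idx=23: raw=0x3C005 flags P=1 W=0 U=1 S=0
  ✗ PROTECTION_VIOLATION  [4 reads]
#2 VA=0x20300A1B7C6 (w,kernel):
  [0] read 0x2D idx=4: raw=0x3F007 flags P=1 W=1 U=1 S=0
  [1] read 0x3F idx=12: raw=0x42007 flags P=1 W=1 U=1 S=0
  [2] read 0x42 idx=5: raw=0x43007 flags P=1 W=1 U=1 S=0
  [3] read 0x43 idx=27: raw=0x46007 flags P=1 W=1 U=1 S=0
  ⇒ phys 0x467C6  [4 reads]
#3 VA=0x48482C03B07 (w,kernel):
  [0] read 0x2D idx=9: raw=0x49007 flags P=1 W=1 U=1 S=0
  [1] read 0x49 idx=18: raw=0x4C007 flags P=1 W=1 U=1 S=0
  [2] read 0x4C idx=22: raw=0x4D007 flags P=1 W=1 U=1 S=0
  [3] read 0x4D idx=3: raw=0x4E007 flags P=1 W=1 U=1 S=0
  ⇒ phys 0x4EB07  [4 reads]
#4 VA=0x98000000A07 (r,kernel):
  [0] read 0x2D idx=19: raw=0x50087 flags P=1 W=1 U=1 S=1
  ⇒ phys 0x50A07 (huge @L0)  [1 reads]

Access #0 PA: 0x350DF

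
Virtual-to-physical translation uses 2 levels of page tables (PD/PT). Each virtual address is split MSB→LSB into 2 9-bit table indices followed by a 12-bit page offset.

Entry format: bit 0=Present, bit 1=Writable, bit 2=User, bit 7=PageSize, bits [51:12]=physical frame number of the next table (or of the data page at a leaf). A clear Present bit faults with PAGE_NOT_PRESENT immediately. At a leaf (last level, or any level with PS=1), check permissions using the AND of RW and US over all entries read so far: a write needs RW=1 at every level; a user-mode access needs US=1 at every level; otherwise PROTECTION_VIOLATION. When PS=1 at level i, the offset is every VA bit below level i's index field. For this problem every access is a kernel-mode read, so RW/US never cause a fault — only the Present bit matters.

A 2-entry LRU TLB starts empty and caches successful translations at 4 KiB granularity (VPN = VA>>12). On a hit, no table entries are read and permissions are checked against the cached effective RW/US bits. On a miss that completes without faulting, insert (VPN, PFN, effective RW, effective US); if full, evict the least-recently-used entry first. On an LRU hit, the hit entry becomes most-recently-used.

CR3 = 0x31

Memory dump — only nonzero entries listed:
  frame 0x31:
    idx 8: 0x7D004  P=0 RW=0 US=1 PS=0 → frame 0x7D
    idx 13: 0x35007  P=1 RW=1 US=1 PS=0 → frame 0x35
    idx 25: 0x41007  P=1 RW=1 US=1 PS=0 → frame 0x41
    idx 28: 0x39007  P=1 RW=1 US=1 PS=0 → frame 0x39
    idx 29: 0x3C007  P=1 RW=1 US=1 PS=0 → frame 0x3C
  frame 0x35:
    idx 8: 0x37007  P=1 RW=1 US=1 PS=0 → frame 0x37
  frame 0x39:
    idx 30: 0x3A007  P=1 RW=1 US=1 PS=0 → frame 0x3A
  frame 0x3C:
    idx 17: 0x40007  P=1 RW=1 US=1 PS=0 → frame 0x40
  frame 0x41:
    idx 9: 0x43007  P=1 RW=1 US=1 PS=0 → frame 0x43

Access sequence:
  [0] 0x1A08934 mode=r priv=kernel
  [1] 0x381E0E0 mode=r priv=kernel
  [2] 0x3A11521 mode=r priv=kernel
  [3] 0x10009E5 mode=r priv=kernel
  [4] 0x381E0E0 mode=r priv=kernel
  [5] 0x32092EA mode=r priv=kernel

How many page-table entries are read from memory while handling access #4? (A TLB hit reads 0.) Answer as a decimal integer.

Walk each access:
#0 VA=0x1A08934 (r,kernel):
  L0: frame=0x31 idx=13 entry=0x35007 [P=1 RW=1 US=1 PS=0]
  L1: frame=0x35 idx=8 entry=0x37007 [P=1 RW=1 US=1 PS=0]
  → PA=0x37934  (2 entries read)
#1 VA=0x381E0E0 (r,kernel):
  L0: frame=0x31 idx=28 entry=0x39007 [P=1 RW=1 US=1 PS=0]
  L1: frame=0x39 idx=30 entry=0x3A007 [P=1 RW=1 US=1 PS=0]
  → PA=0x3A0E0  (2 entries read)
#2 VA=0x3A11521 (r,kernel):
  L0: frame=0x31 idx=29 entry=0x3C007 [P=1 RW=1 US=1 PS=0]
  L1: frame=0x3C idx=17 entry=0x40007 [P=1 RW=1 US=1 PS=0]
  → PA=0x40521  (2 entries read)
#3 VA=0x10009E5 (r,kernel):
  L0: frame=0x31 idx=8 entry=0x7D004 [P=0 RW=0 US=1 PS=0]
  → PAGE_NOT_PRESENT  (1 entries read)
#4 VA=0x381E0E0 (r,kernel):
  TLB hit vpn=0x381E → PA=0x3A0E0
#5 VA=0x32092EA (r,kernel):
  L0: frame=0x31 idx=25 entry=0x41007 [P=1 RW=1 US=1 PS=0]
  L1: frame=0x41 idx=9 entry=0x43007 [P=1 RW=1 US=1 PS=0]
  → PA=0x432EA  (2 entries read)

Entries read for #4: 0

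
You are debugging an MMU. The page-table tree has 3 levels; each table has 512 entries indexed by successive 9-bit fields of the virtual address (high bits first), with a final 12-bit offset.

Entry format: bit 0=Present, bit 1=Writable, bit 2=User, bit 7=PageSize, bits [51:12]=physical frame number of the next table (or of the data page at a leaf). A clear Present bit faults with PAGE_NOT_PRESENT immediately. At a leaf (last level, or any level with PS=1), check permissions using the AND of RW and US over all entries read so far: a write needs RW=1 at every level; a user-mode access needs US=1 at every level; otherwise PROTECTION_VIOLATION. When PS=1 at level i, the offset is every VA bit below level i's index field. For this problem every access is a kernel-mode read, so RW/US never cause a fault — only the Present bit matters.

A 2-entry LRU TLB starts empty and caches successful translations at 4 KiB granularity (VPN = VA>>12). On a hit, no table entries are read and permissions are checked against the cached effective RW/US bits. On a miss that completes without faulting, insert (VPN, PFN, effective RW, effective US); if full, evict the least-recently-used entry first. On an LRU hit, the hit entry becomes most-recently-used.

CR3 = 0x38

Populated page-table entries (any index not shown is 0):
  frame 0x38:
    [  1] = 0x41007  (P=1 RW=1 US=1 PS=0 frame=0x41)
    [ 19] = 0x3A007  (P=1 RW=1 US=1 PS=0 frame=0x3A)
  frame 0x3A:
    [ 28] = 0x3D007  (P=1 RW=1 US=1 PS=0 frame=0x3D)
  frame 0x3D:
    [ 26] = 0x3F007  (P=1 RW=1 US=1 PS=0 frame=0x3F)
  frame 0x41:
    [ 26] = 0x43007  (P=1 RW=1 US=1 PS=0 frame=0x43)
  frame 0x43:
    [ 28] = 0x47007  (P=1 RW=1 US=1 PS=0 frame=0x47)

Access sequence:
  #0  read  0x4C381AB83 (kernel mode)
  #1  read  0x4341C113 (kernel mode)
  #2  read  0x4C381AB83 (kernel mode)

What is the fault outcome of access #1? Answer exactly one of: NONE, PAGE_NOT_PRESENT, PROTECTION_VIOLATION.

Walk each access:
#0 VA=0x4C381AB83 (r,kernel):
  L0 @0x38[19] → 0x3A007  P=1,RW=1,US=1,PS=0
  L1 @0x3A[28] → 0x3D007  P=1,RW=1,US=1,PS=0
  L2 @0x3D[26] → 0x3F007  P=1,RW=1,US=1,PS=0
  ✓ 0x3FB83  — 3 lookups
#1 VA=0x4341C113 (r,kernel):
  L0 @0x38[1] → 0x41007  P=1,RW=1,US=1,PS=0
  L1 @0x41[26] → 0x43007  P=1,RW=1,US=1,PS=0
  L2 @0x43[28] → 0x47007  P=1,RW=1,US=1,PS=0
  ✓ 0x47113  — 3 lookups
#2 VA=0x4C381AB83 (r,kernel):
  TLB hit vpn=0x4C381A → PA=0x3FB83

Access #1 fault: NONE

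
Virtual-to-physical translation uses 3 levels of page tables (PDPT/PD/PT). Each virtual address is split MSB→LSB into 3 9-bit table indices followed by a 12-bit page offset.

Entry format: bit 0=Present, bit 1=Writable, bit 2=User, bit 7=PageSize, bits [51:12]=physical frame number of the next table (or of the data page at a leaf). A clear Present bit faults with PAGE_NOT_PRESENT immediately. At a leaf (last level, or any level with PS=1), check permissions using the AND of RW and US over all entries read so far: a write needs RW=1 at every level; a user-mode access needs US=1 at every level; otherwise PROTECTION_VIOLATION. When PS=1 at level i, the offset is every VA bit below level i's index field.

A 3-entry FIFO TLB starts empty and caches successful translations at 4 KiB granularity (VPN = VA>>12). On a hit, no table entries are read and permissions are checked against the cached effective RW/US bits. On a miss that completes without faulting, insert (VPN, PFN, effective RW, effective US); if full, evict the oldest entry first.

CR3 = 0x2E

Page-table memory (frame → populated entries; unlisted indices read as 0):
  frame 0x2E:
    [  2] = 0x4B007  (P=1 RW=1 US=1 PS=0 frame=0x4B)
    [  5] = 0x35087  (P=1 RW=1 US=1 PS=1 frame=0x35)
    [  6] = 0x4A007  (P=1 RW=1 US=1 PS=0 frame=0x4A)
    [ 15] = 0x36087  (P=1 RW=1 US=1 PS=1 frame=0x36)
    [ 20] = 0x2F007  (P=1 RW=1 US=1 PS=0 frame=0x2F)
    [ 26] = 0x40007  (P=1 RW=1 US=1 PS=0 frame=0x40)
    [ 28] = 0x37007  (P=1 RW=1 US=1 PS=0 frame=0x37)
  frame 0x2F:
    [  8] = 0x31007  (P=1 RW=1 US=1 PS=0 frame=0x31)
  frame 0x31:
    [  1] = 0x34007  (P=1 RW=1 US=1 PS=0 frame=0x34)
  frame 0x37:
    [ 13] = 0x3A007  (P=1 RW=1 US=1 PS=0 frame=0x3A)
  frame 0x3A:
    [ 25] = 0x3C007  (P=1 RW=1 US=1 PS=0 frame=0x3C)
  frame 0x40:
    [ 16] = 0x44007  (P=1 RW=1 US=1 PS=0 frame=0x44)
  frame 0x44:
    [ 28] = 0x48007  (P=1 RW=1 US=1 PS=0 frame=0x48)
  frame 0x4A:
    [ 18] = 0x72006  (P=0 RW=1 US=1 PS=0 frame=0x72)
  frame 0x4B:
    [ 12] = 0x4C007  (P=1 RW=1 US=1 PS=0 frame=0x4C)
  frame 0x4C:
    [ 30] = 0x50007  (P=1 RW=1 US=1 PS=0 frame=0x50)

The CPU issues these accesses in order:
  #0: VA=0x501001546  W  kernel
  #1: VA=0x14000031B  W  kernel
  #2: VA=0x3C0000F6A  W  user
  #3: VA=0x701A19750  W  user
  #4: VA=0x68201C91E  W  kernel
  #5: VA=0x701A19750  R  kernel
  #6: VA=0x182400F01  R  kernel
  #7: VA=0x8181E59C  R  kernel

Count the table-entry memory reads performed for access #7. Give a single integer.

Trace:
#0 VA=0x501001546 (w,kernel):
  L0 @0x2E[20] → 0x2F007  P=1,RW=1,US=1,PS=0
  L1 @0x2F[8] → 0x31007  P=1,RW=1,US=1,PS=0
  L2 @0x31[1] → 0x34007  P=1,RW=1,US=1,PS=0
  ✓ 0x34546  — 3 lookups
#1 VA=0x14000031B (w,kernel):
  L0 @0x2E[5] → 0x35087  P=1,RW=1,US=1,PS=1
  ✓ 0x3531B (huge @L0)  — 1 lookups
#2 VA=0x3C0000F6A (w,user):
  L0 @0x2E[15] → 0x36087  P=1,RW=1,US=1,PS=1
  ✓ 0x36F6A (huge @L0)  — 1 lookups
#3 VA=0x701A19750 (w,user):
  L0 @0x2E[28] → 0x37007  P=1,RW=1,US=1,PS=0
  L1 @0x37[13] → 0x3A007  P=1,RW=1,US=1,PS=0
  L2 @0x3A[25] → 0x3C007  P=1,RW=1,US=1,PS=0
  ✓ 0x3C750  — 3 lookups
#4 VA=0x68201C91E (w,kernel):
  L0 @0x2E[26] → 0x40007  P=1,RW=1,US=1,PS=0
  L1 @0x40[16] → 0x44007  P=1,RW=1,US=1,PS=0
  L2 @0x44[28] → 0x48007  P=1,RW=1,US=1,PS=0
  ✓ 0x4891E  — 3 lookups
#5 VA=0x701A19750 (r,kernel):
  TLB hit vpn=0x701A19 → PA=0x3C750
#6 VA=0x182400F01 (r,kernel):
  L0 @0x2E[6] → 0x4A007  P=1,RW=1,US=1,PS=0
  L1 @0x4A[18] → 0x72006  P=0,RW=1,US=1,PS=0
  ✗ PAGE_NOT_PRESENT  [2 reads]
#7 VA=0x8181E59C (r,kernel):
  L0 @0x2E[2] → 0x4B007  P=1,RW=1,US=1,PS=0
  L1 @0x4B[12] → 0x4C007  P=1,RW=1,US=1,PS=0
  L2 @0x4C[30] → 0x50007  P=1,RW=1,US=1,PS=0
  ✓ 0x5059C  — 3 lookups

Entries read for #7: 3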